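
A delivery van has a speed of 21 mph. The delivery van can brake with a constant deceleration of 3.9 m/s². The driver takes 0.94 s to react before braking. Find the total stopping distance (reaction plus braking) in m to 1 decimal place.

Total stopping distance ≈ 20.1 m

21 mph × 0.44704 = 9.3878 m/s.
Reaction distance = v·t_r = 9.3878 × 0.94 = 8.825 m.
Braking distance = v²/(2a) = 9.3878² / (2 × 3.900) = 88.131 / 7.800 = 11.299 m.
Total = 8.825 + 11.299 = 20.124 m.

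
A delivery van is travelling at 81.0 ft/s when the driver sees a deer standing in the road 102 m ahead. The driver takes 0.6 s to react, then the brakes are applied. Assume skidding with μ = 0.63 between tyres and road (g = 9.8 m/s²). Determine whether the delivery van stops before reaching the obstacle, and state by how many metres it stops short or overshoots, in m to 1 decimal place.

Yes — it stops 37.8 m short of the obstacle

81 ft/s × 0.3048 = 24.6888 m/s.
a = μg = 0.63 × 9.8 = 6.174 m/s².
Reaction distance = 24.6888 × 0.6 = 14.813 m.
Braking distance = v²/(2a) = 609.537 / 12.348 = 49.363 m.
Total stopping distance = 14.813 + 49.363 = 64.176 m, vs 102 m available — it stops with 102 − 64.176 = 37.824 m to spare.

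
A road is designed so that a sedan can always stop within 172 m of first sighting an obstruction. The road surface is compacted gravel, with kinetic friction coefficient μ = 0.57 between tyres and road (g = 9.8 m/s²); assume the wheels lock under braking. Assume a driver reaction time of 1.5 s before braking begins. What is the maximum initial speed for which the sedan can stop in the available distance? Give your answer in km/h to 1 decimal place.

Maximum speed ≈ 130.5 km/h

a = μg = 0.57 × 9.8 = 5.586 m/s².
Stopping distance: v·t_r + v²/(2a) = 172 with t_r = 1.5 s and a = 5.586 m/s².
So v² + 16.758 v − 1921.58 = 0.
Positive root: v = −a·t_r + √((a·t_r)² + 2a·d) = −8.379 + √(70.208 + 1921.58) = 36.2505 m/s.
36.2505 m/s × 3.6 = 130.502 km/h.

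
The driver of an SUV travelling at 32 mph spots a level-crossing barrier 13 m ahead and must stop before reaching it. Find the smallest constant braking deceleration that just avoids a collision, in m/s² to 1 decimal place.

Required deceleration ≈ 7.9 m/s²

32 mph × 0.44704 = 14.3053 m/s.
v² = 2a·d ⇒ a = v²/(2d) = 14.3053² / (2 × 13.000) = 204.642 / 26.000 = 7.8708 m/s².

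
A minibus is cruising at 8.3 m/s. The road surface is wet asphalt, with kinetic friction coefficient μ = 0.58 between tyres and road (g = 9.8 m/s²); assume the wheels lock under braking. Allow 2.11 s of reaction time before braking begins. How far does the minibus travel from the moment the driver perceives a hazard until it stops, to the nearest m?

a = μg = 0.58 × 9.8 = 5.684 m/s².
Reaction distance = v·t_r = 8.3000 × 2.11 = 17.513 m.
Braking distance = v²/(2a) = 8.3000² / (2 × 5.684) = 68.890 / 11.368 = 6.060 m.
Total = 17.513 + 6.060 = 23.573 m.

Total stopping distance ≈ 24 m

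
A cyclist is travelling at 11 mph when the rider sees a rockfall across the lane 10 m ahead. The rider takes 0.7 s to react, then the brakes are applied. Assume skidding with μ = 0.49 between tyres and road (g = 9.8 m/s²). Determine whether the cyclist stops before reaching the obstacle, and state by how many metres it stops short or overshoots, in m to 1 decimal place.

11 mph × 0.44704 = 4.9174 m/s.
a = μg = 0.49 × 9.8 = 4.802 m/s².
Reaction distance = 4.9174 × 0.7 = 3.442 m.
Braking distance = v²/(2a) = 24.181 / 9.604 = 2.518 m.
Total stopping distance = 3.442 + 2.518 = 5.960 m, vs 10 m available — it stops with 10 − 5.960 = 4.040 m to spare.

Yes — it stops 4.0 m short of the obstacle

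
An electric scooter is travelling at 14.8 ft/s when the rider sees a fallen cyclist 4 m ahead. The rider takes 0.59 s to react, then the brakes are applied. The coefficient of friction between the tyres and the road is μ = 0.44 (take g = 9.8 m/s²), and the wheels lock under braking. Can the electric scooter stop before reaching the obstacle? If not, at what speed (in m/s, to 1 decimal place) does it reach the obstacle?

No — it strikes the obstacle at 3.0 m/s

14.8 ft/s × 0.3048 = 4.5110 m/s.
a = μg = 0.44 × 9.8 = 4.312 m/s².
Reaction distance = 4.5110 × 0.59 = 2.661 m.
Braking distance needed to stop: v²/(2a) = 20.349 / 8.624 = 2.360 m, so total needed = 2.661 + 2.360 = 5.021 m > 4 m — it cannot stop.
Distance remaining when braking begins: 4 − 2.661 = 1.339 m.
v² = v₀² − 2a·d = 20.349 − 2 × 4.312 × 1.339 = 8.801 m²/s².
v = √8.801 = 2.967 m/s.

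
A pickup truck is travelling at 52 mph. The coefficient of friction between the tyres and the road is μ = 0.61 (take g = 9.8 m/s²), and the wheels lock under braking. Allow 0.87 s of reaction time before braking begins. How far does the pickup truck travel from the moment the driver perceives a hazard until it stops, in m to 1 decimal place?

52 mph × 0.44704 = 23.2461 m/s.
a = μg = 0.61 × 9.8 = 5.978 m/s².
Reaction distance = v·t_r = 23.2461 × 0.87 = 20.224 m.
Braking distance = v²/(2a) = 23.2461² / (2 × 5.978) = 540.381 / 11.956 = 45.197 m.
Total = 20.224 + 45.197 = 65.421 m.

Total stopping distance ≈ 65.4 m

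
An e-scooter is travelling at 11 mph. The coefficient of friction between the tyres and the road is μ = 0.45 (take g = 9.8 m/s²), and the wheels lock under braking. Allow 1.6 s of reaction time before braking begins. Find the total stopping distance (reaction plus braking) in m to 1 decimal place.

Total stopping distance ≈ 10.6 m

11 mph × 0.44704 = 4.9174 m/s.
a = μg = 0.45 × 9.8 = 4.410 m/s².
Reaction distance = v·t_r = 4.9174 × 1.6 = 7.868 m.
Braking distance = v²/(2a) = 4.9174² / (2 × 4.410) = 24.181 / 8.820 = 2.742 m.
Total = 7.868 + 2.742 = 10.610 m.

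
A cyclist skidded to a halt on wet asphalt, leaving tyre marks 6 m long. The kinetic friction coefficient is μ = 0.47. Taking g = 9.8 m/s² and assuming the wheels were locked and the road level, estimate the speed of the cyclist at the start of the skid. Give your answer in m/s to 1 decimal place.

Initial speed ≈ 7.4 m/s

Deceleration a = μg = 0.47 × 9.8 = 4.606 m/s².
v = √(2a·d) = √(2 × 4.606 × 6) = √55.272 = 7.4345 m/s.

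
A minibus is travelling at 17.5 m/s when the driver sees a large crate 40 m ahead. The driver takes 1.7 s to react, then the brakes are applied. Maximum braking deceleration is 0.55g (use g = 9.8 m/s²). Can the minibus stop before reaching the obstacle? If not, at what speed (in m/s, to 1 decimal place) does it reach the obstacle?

No — it strikes the obstacle at 14.0 m/s

a = 0.55 × 9.8 = 5.390 m/s².
Reaction distance = 17.5000 × 1.7 = 29.750 m.
Braking distance needed to stop: v²/(2a) = 306.250 / 10.780 = 28.409 m, so total needed = 29.750 + 28.409 = 58.159 m > 40 m — it cannot stop.
Distance remaining when braking begins: 40 − 29.750 = 10.250 m.
v² = v₀² − 2a·d = 306.250 − 2 × 5.390 × 10.250 = 195.755 m²/s².
v = √195.755 = 13.991 m/s.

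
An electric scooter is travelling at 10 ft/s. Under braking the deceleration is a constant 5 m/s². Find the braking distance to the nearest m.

10 ft/s × 0.3048 = 3.0480 m/s.
Braking distance = v²/(2a) = 3.0480² / (2 × 5.000) = 9.290 / 10.000 = 0.929 m.

Braking distance ≈ 1 m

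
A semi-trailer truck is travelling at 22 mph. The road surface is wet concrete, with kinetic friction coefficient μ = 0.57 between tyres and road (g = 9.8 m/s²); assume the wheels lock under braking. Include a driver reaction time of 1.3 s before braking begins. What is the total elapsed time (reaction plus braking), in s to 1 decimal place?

22 mph × 0.44704 = 9.8349 m/s.
a = μg = 0.57 × 9.8 = 5.586 m/s².
Braking time = v/a = 9.8349 / 5.586 = 1.761 s.
Total = 1.3 + 1.761 = 3.061 s.

Total time ≈ 3.1 s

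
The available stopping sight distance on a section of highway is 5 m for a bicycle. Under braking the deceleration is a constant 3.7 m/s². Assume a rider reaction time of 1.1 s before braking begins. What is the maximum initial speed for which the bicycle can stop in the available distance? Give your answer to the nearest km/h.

Maximum speed ≈ 12 km/h

Stopping distance: v·t_r + v²/(2a) = 5 with t_r = 1.1 s and a = 3.700 m/s².
So v² + 8.140 v − 37.00 = 0.
Positive root: v = −a·t_r + √((a·t_r)² + 2a·d) = −4.070 + √(16.565 + 37.00) = 3.2488 m/s.
3.2488 m/s × 3.6 = 11.696 km/h.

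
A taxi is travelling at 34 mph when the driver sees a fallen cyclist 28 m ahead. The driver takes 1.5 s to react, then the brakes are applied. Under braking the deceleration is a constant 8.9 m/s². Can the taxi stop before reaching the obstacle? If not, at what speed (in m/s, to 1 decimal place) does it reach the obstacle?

No — it strikes the obstacle at 11.8 m/s

34 mph × 0.44704 = 15.1994 m/s.
Reaction distance = 15.1994 × 1.5 = 22.799 m.
Braking distance needed to stop: v²/(2a) = 231.022 / 17.800 = 12.979 m, so total needed = 22.799 + 12.979 = 35.778 m > 28 m — it cannot stop.
Distance remaining when braking begins: 28 − 22.799 = 5.201 m.
v² = v₀² − 2a·d = 231.022 − 2 × 8.900 × 5.201 = 138.444 m²/s².
v = √138.444 = 11.766 m/s.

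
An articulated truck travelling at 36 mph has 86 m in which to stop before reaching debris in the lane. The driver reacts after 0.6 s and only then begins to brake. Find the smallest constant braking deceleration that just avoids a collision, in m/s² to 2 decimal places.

Required deceleration ≈ 1.70 m/s²

36 mph × 0.44704 = 16.0934 m/s.
Distance covered during reaction = 16.0934 × 0.6 = 9.656 m.
Distance available for braking: 86 − 9.656 = 76.344 m.
v² = 2a·d ⇒ a = v²/(2d) = 16.0934² / (2 × 76.344) = 258.998 / 152.688 = 1.6963 m/s².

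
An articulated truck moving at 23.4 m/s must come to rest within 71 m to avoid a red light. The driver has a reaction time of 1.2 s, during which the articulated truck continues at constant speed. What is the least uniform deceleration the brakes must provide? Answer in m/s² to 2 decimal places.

Required deceleration ≈ 6.38 m/s²

Distance covered during reaction = 23.4000 × 1.2 = 28.080 m.
Distance available for braking: 71 − 28.080 = 42.920 m.
v² = 2a·d ⇒ a = v²/(2d) = 23.4000² / (2 × 42.920) = 547.560 / 85.840 = 6.3788 m/s².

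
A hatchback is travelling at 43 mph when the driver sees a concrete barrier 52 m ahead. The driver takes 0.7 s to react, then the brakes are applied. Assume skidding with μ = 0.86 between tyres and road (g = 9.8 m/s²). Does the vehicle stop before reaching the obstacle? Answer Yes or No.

Yes

43 mph × 0.44704 = 19.2227 m/s.
a = μg = 0.86 × 9.8 = 8.428 m/s².
Reaction distance = 19.2227 × 0.7 = 13.456 m.
Braking distance = v²/(2a) = 369.512 / 16.856 = 21.922 m.
Total stopping distance = 13.456 + 21.922 = 35.378 m, vs 52 m available — it stops with 52 − 35.378 = 16.622 m to spare.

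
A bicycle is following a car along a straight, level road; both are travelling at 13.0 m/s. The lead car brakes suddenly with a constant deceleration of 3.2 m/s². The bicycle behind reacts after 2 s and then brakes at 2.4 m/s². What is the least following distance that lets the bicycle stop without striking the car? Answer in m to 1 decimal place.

Minimum gap ≈ 34.8 m

Leader travels v²/(2a_L) = 169.000 / 6.400 = 26.406 m before stopping.
Follower covers v·t_r = 13.0000 × 2 = 26.000 m while reacting, then v²/(2a_F) = 169.000 / 4.800 = 35.208 m while braking, for a total of 26.000 + 35.208 = 61.208 m.
Since a_F ≤ a_L and the follower starts braking later, the follower is never slower than the leader, so the closest approach is when both have stopped.
Minimum gap = 61.208 − 26.406 = 34.802 m.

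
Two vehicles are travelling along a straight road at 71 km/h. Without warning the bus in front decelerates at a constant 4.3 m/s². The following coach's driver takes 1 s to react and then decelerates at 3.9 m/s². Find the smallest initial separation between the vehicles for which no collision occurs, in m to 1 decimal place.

71 km/h ÷ 3.6 = 19.7222 m/s.
Leader travels v²/(2a_L) = 388.965 / 8.600 = 45.228 m before stopping.
Follower covers v·t_r = 19.7222 × 1 = 19.722 m while reacting, then v²/(2a_F) = 388.965 / 7.800 = 49.867 m while braking, for a total of 19.722 + 49.867 = 69.589 m.
Since a_F ≤ a_L and the follower starts braking later, the follower is never slower than the leader, so the closest approach is when both have stopped.
Minimum gap = 69.589 − 45.228 = 24.361 m.

Minimum gap ≈ 24.4 m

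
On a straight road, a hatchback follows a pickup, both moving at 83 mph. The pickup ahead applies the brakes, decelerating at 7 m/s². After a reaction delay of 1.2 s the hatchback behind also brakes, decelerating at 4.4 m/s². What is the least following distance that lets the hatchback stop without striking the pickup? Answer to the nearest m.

Minimum gap ≈ 103 m

83 mph × 0.44704 = 37.1043 m/s.
Leader travels v²/(2a_L) = 1376.729 / 14.000 = 98.338 m before stopping.
Follower covers v·t_r = 37.1043 × 1.2 = 44.525 m while reacting, then v²/(2a_F) = 1376.729 / 8.800 = 156.446 m while braking, for a total of 44.525 + 156.446 = 200.971 m.
Since a_F ≤ a_L and the follower starts braking later, the follower is never slower than the leader, so the closest approach is when both have stopped.
Minimum gap = 200.971 − 98.338 = 102.633 m.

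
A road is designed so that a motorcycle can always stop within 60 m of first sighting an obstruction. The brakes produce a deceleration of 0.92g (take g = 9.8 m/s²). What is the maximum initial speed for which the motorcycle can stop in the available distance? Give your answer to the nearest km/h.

Maximum speed ≈ 118 km/h

a = 0.92 × 9.8 = 9.016 m/s².
v²/(2a) = d ⇒ v = √(2 × 9.016 × 60) = √1081.92 = 32.8926 m/s.
32.8926 m/s × 3.6 = 118.413 km/h.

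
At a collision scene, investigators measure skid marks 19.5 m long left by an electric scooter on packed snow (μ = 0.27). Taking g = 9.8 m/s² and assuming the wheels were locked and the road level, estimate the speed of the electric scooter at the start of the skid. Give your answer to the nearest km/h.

Initial speed ≈ 37 km/h

Deceleration a = μg = 0.27 × 9.8 = 2.646 m/s².
v = √(2a·d) = √(2 × 2.646 × 19.5) = √103.194 = 10.1584 m/s.
= 10.1584 × 3.6 = 36.570 km/h.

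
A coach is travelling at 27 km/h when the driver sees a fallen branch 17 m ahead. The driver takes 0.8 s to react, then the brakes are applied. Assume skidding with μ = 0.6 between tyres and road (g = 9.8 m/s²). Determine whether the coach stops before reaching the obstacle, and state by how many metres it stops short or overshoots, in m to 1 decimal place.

Yes — it stops 6.2 m short of the obstacle

27 km/h ÷ 3.6 = 7.5000 m/s.
a = μg = 0.6 × 9.8 = 5.880 m/s².
Reaction distance = 7.5000 × 0.8 = 6.000 m.
Braking distance = v²/(2a) = 56.250 / 11.760 = 4.783 m.
Total stopping distance = 6.000 + 4.783 = 10.783 m, vs 17 m available — it stops with 17 − 10.783 = 6.217 m to spare.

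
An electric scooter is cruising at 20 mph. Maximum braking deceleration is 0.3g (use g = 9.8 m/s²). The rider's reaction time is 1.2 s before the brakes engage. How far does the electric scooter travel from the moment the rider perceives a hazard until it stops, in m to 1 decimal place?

20 mph × 0.44704 = 8.9408 m/s.
a = 0.3 × 9.8 = 2.940 m/s².
Reaction distance = v·t_r = 8.9408 × 1.2 = 10.729 m.
Braking distance = v²/(2a) = 8.9408² / (2 × 2.940) = 79.938 / 5.880 = 13.595 m.
Total = 10.729 + 13.595 = 24.324 m.

Total stopping distance ≈ 24.3 m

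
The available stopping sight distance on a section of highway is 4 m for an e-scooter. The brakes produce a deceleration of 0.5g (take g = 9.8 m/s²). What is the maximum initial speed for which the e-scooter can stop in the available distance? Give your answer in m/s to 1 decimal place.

Maximum speed ≈ 6.3 m/s

a = 0.5 × 9.8 = 4.900 m/s².
v²/(2a) = d ⇒ v = √(2 × 4.900 × 4) = √39.20 = 6.2610 m/s.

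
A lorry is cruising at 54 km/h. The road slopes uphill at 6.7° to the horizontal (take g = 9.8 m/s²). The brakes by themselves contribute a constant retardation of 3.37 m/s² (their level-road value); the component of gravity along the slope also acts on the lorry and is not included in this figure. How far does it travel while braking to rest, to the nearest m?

Braking distance ≈ 25 m

54 km/h ÷ 3.6 = 15.0000 m/s.
Gravity along the uphill slope adds to the braking deceleration: a_eff = 3.370 + 9.8·sin 6.7° = 3.370 + 1.143 = 4.513 m/s².
Braking distance = v²/(2a) = 15.0000² / (2 × 4.513) = 225.000 / 9.026 = 24.928 m.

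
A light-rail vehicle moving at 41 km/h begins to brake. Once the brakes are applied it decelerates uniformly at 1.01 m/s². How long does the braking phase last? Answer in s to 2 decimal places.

41 km/h ÷ 3.6 = 11.3889 m/s.
Braking time = v/a = 11.3889 / 1.010 = 11.276 s.

Braking time ≈ 11.28 s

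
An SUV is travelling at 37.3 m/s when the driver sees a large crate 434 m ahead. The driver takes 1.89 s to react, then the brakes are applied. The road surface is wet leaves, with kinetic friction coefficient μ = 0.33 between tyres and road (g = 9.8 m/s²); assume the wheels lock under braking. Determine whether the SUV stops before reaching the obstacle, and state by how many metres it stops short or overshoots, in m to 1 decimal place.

a = μg = 0.33 × 9.8 = 3.234 m/s².
Reaction distance = 37.3000 × 1.89 = 70.497 m.
Braking distance = v²/(2a) = 1391.290 / 6.468 = 215.104 m.
Total stopping distance = 70.497 + 215.104 = 285.601 m, vs 434 m available — it stops with 434 − 285.601 = 148.399 m to spare.

Yes — it stops 148.4 m short of the obstacle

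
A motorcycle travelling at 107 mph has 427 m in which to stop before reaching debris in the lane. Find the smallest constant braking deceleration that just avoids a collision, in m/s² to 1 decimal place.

107 mph × 0.44704 = 47.8333 m/s.
v² = 2a·d ⇒ a = v²/(2d) = 47.8333² / (2 × 427.000) = 2288.025 / 854.000 = 2.6792 m/s².

Required deceleration ≈ 2.7 m/s²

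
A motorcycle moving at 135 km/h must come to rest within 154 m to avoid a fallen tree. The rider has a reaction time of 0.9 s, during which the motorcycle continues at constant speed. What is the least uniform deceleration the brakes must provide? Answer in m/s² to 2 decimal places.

135 km/h ÷ 3.6 = 37.5000 m/s.
Distance covered during reaction = 37.5000 × 0.9 = 33.750 m.
Distance available for braking: 154 − 33.750 = 120.250 m.
v² = 2a·d ⇒ a = v²/(2d) = 37.5000² / (2 × 120.250) = 1406.250 / 240.500 = 5.8472 m/s².

Required deceleration ≈ 5.85 m/s²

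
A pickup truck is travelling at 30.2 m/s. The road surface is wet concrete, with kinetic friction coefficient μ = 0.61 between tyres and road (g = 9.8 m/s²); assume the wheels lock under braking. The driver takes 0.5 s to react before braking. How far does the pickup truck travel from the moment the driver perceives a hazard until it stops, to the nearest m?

a = μg = 0.61 × 9.8 = 5.978 m/s².
Reaction distance = v·t_r = 30.2000 × 0.5 = 15.100 m.
Braking distance = v²/(2a) = 30.2000² / (2 × 5.978) = 912.040 / 11.956 = 76.283 m.
Total = 15.100 + 76.283 = 91.383 m.

Total stopping distance ≈ 91 m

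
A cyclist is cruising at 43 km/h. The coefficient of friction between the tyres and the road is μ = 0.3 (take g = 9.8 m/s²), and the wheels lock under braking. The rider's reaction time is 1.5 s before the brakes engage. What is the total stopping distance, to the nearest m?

43 km/h ÷ 3.6 = 11.9444 m/s.
a = μg = 0.3 × 9.8 = 2.940 m/s².
Reaction distance = v·t_r = 11.9444 × 1.5 = 17.917 m.
Braking distance = v²/(2a) = 11.9444² / (2 × 2.940) = 142.669 / 5.880 = 24.263 m.
Total = 17.917 + 24.263 = 42.180 m.

Total stopping distance ≈ 42 m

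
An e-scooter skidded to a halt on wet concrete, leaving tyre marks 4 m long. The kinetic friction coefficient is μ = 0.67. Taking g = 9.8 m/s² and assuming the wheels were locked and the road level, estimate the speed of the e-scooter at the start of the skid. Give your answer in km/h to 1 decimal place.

Initial speed ≈ 26.1 km/h

Deceleration a = μg = 0.67 × 9.8 = 6.566 m/s².
v = √(2a·d) = √(2 × 6.566 × 4) = √52.528 = 7.2476 m/s.
= 7.2476 × 3.6 = 26.091 km/h.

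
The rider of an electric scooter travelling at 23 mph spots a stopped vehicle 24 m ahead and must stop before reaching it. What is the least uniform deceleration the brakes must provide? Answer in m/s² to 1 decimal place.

23 mph × 0.44704 = 10.2819 m/s.
v² = 2a·d ⇒ a = v²/(2d) = 10.2819² / (2 × 24.000) = 105.717 / 48.000 = 2.2024 m/s².

Required deceleration ≈ 2.2 m/s²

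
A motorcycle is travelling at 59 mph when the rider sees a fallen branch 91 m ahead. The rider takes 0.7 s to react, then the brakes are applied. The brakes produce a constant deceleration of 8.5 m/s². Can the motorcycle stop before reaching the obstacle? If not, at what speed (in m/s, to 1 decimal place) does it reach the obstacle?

59 mph × 0.44704 = 26.3754 m/s.
Reaction distance = 26.3754 × 0.7 = 18.463 m.
Braking distance = v²/(2a) = 695.662 / 17.000 = 40.921 m.
Total stopping distance = 18.463 + 40.921 = 59.384 m, vs 91 m available — it stops with 91 − 59.384 = 31.616 m to spare.

Yes — it stops about 31.6 m short of the obstacle, so it never reaches it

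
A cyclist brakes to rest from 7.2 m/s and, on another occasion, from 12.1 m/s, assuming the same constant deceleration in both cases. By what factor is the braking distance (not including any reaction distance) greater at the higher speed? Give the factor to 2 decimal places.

Braking distance d = v²/(2a), so with a fixed, d ∝ v².
Factor = (12.1/7.2)² = 1.6806² = 2.8244.

Factor ≈ 2.82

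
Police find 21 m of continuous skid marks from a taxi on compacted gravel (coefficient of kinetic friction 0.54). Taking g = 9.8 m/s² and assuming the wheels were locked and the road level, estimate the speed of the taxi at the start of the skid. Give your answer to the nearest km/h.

Deceleration a = μg = 0.54 × 9.8 = 5.292 m/s².
v = √(2a·d) = √(2 × 5.292 × 21) = √222.264 = 14.9085 m/s.
= 14.9085 × 3.6 = 53.671 km/h.

Initial speed ≈ 54 km/h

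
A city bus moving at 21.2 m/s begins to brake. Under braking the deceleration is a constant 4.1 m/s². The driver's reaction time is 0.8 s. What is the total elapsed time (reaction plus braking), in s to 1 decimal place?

Braking time = v/a = 21.2000 / 4.100 = 5.171 s.
Total = 0.8 + 5.171 = 5.971 s.

Total time ≈ 6.0 s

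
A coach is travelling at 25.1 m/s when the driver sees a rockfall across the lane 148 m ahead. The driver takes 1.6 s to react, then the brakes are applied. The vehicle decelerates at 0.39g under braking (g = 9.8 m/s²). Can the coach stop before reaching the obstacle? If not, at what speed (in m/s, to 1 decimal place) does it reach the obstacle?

Yes — it stops about 25.4 m short of the obstacle, so it never reaches it

a = 0.39 × 9.8 = 3.822 m/s².
Reaction distance = 25.1000 × 1.6 = 40.160 m.
Braking distance = v²/(2a) = 630.010 / 7.644 = 82.419 m.
Total stopping distance = 40.160 + 82.419 = 122.579 m, vs 148 m available — it stops with 148 − 122.579 = 25.421 m to spare.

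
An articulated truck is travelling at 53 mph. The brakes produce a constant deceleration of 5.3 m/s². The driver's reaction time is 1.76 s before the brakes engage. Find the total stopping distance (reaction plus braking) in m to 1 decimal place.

Total stopping distance ≈ 94.7 m

53 mph × 0.44704 = 23.6931 m/s.
Reaction distance = v·t_r = 23.6931 × 1.76 = 41.700 m.
Braking distance = v²/(2a) = 23.6931² / (2 × 5.300) = 561.363 / 10.600 = 52.959 m.
Total = 41.700 + 52.959 = 94.659 m.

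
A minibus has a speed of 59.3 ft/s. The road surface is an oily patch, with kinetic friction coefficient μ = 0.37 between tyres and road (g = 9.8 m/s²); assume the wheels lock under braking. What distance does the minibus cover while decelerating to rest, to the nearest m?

59.3 ft/s × 0.3048 = 18.0746 m/s.
a = μg = 0.37 × 9.8 = 3.626 m/s².
Braking distance = v²/(2a) = 18.0746² / (2 × 3.626) = 326.691 / 7.252 = 45.048 m.

Braking distance ≈ 45 m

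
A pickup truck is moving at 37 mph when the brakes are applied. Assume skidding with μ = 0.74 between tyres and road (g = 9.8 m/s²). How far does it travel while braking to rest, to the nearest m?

Braking distance ≈ 19 m

37 mph × 0.44704 = 16.5405 m/s.
a = μg = 0.74 × 9.8 = 7.252 m/s².
Braking distance = v²/(2a) = 16.5405² / (2 × 7.252) = 273.588 / 14.504 = 18.863 m.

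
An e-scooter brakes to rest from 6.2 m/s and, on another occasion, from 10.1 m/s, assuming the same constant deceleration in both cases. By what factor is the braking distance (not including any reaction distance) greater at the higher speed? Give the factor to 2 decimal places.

Braking distance d = v²/(2a), so with a fixed, d ∝ v².
Factor = (10.1/6.2)² = 1.6290² = 2.6536.

Factor ≈ 2.65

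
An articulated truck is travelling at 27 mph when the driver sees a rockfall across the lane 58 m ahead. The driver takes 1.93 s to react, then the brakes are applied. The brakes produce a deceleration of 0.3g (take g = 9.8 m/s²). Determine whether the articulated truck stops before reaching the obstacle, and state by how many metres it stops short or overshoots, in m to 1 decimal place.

27 mph × 0.44704 = 12.0701 m/s.
a = 0.3 × 9.8 = 2.940 m/s².
Reaction distance = 12.0701 × 1.93 = 23.295 m.
Braking distance = v²/(2a) = 145.687 / 5.880 = 24.777 m.
Total stopping distance = 23.295 + 24.777 = 48.072 m, vs 58 m available — it stops with 58 − 48.072 = 9.928 m to spare.

Yes — it stops 9.9 m short of the obstacle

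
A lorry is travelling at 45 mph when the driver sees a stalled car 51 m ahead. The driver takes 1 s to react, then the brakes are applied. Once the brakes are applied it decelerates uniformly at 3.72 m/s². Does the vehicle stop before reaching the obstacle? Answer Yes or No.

45 mph × 0.44704 = 20.1168 m/s.
Reaction distance = 20.1168 × 1 = 20.117 m.
Braking distance = v²/(2a) = 404.686 / 7.440 = 54.393 m.
Total stopping distance = 20.117 + 54.393 = 74.510 m, vs 51 m available — it cannot stop in time and overshoots by 74.510 − 51 = 23.510 m.

No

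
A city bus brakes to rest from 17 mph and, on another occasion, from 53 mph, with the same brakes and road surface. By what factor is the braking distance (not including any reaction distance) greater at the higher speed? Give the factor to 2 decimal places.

Braking distance d = v²/(2a), so with a fixed, d ∝ v².
Factor = (53/17)² = 3.1176² = 9.7194.

Factor ≈ 9.72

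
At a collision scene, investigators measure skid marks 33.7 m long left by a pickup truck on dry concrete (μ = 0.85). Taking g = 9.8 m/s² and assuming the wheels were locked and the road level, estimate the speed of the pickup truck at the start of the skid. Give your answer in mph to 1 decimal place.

Deceleration a = μg = 0.85 × 9.8 = 8.330 m/s².
v = √(2a·d) = √(2 × 8.330 × 33.7) = √561.442 = 23.6948 m/s.
= 23.6948 ÷ 0.44704 = 53.004 mph.

Initial speed ≈ 53.0 mph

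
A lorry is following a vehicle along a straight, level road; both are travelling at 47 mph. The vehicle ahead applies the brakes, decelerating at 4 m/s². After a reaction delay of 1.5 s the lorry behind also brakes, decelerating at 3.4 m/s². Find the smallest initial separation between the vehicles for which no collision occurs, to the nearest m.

47 mph × 0.44704 = 21.0109 m/s.
Leader travels v²/(2a_L) = 441.458 / 8.000 = 55.182 m before stopping.
Follower covers v·t_r = 21.0109 × 1.5 = 31.516 m while reacting, then v²/(2a_F) = 441.458 / 6.800 = 64.920 m while braking, for a total of 31.516 + 64.920 = 96.436 m.
Since a_F ≤ a_L and the follower starts braking later, the follower is never slower than the leader, so the closest approach is when both have stopped.
Minimum gap = 96.436 − 55.182 = 41.254 m.

Minimum gap ≈ 41 m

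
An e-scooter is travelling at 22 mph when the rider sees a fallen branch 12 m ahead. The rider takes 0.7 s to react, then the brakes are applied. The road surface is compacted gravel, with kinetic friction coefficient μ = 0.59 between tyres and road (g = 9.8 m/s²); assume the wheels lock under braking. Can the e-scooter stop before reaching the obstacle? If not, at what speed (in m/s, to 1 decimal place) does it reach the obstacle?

22 mph × 0.44704 = 9.8349 m/s.
a = μg = 0.59 × 9.8 = 5.782 m/s².
Reaction distance = 9.8349 × 0.7 = 6.884 m.
Braking distance needed to stop: v²/(2a) = 96.725 / 11.564 = 8.364 m, so total needed = 6.884 + 8.364 = 15.248 m > 12 m — it cannot stop.
Distance remaining when braking begins: 12 − 6.884 = 5.116 m.
v² = v₀² − 2a·d = 96.725 − 2 × 5.782 × 5.116 = 37.564 m²/s².
v = √37.564 = 6.129 m/s.

No — it strikes the obstacle at 6.1 m/s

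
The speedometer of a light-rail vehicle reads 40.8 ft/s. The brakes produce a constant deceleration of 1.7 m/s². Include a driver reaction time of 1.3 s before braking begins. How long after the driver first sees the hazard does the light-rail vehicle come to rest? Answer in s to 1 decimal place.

Total time ≈ 8.6 s

40.8 ft/s × 0.3048 = 12.4358 m/s.
Braking time = v/a = 12.4358 / 1.700 = 7.315 s.
Total = 1.3 + 7.315 = 8.615 s.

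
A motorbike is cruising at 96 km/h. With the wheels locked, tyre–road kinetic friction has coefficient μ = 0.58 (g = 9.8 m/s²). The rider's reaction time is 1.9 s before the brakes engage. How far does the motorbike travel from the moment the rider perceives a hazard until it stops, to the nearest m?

96 km/h ÷ 3.6 = 26.6667 m/s.
a = μg = 0.58 × 9.8 = 5.684 m/s².
Reaction distance = v·t_r = 26.6667 × 1.9 = 50.667 m.
Braking distance = v²/(2a) = 26.6667² / (2 × 5.684) = 711.113 / 11.368 = 62.554 m.
Total = 50.667 + 62.554 = 113.221 m.

Total stopping distance ≈ 113 m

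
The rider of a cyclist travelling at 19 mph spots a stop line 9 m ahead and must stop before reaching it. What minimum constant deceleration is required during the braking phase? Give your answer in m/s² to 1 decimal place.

Required deceleration ≈ 4.0 m/s²

19 mph × 0.44704 = 8.4938 m/s.
v² = 2a·d ⇒ a = v²/(2d) = 8.4938² / (2 × 9.000) = 72.145 / 18.000 = 4.0081 m/s².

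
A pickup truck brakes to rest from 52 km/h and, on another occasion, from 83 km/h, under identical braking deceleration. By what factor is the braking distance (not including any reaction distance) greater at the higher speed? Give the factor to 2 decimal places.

Braking distance d = v²/(2a), so with a fixed, d ∝ v².
Factor = (83/52)² = 1.5962² = 2.5479.

Factor ≈ 2.55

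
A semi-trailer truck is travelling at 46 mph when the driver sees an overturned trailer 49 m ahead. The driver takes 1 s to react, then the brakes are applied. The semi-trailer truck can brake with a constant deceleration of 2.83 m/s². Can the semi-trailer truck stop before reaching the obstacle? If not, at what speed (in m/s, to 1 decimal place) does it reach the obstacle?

46 mph × 0.44704 = 20.5638 m/s.
Reaction distance = 20.5638 × 1 = 20.564 m.
Braking distance needed to stop: v²/(2a) = 422.870 / 5.660 = 74.712 m, so total needed = 20.564 + 74.712 = 95.276 m > 49 m — it cannot stop.
Distance remaining when braking begins: 49 − 20.564 = 28.436 m.
v² = v₀² − 2a·d = 422.870 − 2 × 2.830 × 28.436 = 261.922 m²/s².
v = √261.922 = 16.184 m/s.

No — it strikes the obstacle at 16.2 m/s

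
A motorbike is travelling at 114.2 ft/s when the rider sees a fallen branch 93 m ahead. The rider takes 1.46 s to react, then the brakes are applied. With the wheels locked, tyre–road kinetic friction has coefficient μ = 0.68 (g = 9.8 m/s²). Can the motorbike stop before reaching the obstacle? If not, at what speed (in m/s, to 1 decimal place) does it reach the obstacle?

114.2 ft/s × 0.3048 = 34.8082 m/s.
a = μg = 0.68 × 9.8 = 6.664 m/s².
Reaction distance = 34.8082 × 1.46 = 50.820 m.
Braking distance needed to stop: v²/(2a) = 1211.611 / 13.328 = 90.907 m, so total needed = 50.820 + 90.907 = 141.727 m > 93 m — it cannot stop.
Distance remaining when braking begins: 93 − 50.820 = 42.180 m.
v² = v₀² − 2a·d = 1211.611 − 2 × 6.664 × 42.180 = 649.436 m²/s².
v = √649.436 = 25.484 m/s.

No — it strikes the obstacle at 25.5 m/s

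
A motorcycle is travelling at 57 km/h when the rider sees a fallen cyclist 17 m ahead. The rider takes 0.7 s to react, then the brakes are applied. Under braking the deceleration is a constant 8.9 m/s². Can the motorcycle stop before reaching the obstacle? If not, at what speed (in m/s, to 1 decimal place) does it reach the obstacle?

57 km/h ÷ 3.6 = 15.8333 m/s.
Reaction distance = 15.8333 × 0.7 = 11.083 m.
Braking distance needed to stop: v²/(2a) = 250.693 / 17.800 = 14.084 m, so total needed = 11.083 + 14.084 = 25.167 m > 17 m — it cannot stop.
Distance remaining when braking begins: 17 − 11.083 = 5.917 m.
v² = v₀² − 2a·d = 250.693 − 2 × 8.900 × 5.917 = 145.370 m²/s².
v = √145.370 = 12.057 m/s.

No — it strikes the obstacle at 12.1 m/s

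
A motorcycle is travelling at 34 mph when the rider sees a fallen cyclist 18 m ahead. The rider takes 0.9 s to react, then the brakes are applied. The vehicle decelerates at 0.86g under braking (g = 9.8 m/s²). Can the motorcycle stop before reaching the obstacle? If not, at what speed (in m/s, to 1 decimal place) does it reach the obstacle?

No — it strikes the obstacle at 12.6 m/s

34 mph × 0.44704 = 15.1994 m/s.
a = 0.86 × 9.8 = 8.428 m/s².
Reaction distance = 15.1994 × 0.9 = 13.679 m.
Braking distance needed to stop: v²/(2a) = 231.022 / 16.856 = 13.706 m, so total needed = 13.679 + 13.706 = 27.385 m > 18 m — it cannot stop.
Distance remaining when braking begins: 18 − 13.679 = 4.321 m.
v² = v₀² − 2a·d = 231.022 − 2 × 8.428 × 4.321 = 158.187 m²/s².
v = √158.187 = 12.577 m/s.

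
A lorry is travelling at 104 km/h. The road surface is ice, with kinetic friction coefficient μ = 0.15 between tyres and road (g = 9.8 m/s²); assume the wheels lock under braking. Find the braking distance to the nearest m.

104 km/h ÷ 3.6 = 28.8889 m/s.
a = μg = 0.15 × 9.8 = 1.470 m/s².
Braking distance = v²/(2a) = 28.8889² / (2 × 1.470) = 834.569 / 2.940 = 283.867 m.

Braking distance ≈ 284 m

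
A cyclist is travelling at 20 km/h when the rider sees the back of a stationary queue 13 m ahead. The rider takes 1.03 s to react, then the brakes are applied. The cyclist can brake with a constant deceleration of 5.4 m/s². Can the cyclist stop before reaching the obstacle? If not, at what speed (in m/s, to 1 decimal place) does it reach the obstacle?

Yes — it stops about 4.4 m short of the obstacle, so it never reaches it

20 km/h ÷ 3.6 = 5.5556 m/s.
Reaction distance = 5.5556 × 1.03 = 5.722 m.
Braking distance = v²/(2a) = 30.865 / 10.800 = 2.858 m.
Total stopping distance = 5.722 + 2.858 = 8.580 m, vs 13 m available — it stops with 13 − 8.580 = 4.420 m to spare.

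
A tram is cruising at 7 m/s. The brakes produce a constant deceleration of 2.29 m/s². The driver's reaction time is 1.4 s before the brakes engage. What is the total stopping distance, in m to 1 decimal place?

Reaction distance = v·t_r = 7.0000 × 1.4 = 9.800 m.
Braking distance = v²/(2a) = 7.0000² / (2 × 2.290) = 49.000 / 4.580 = 10.699 m.
Total = 9.800 + 10.699 = 20.499 m.

Total stopping distance ≈ 20.5 m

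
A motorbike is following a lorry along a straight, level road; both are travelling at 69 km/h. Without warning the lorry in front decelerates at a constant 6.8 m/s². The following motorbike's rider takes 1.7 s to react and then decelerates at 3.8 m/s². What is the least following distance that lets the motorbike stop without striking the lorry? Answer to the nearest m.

69 km/h ÷ 3.6 = 19.1667 m/s.
Leader travels v²/(2a_L) = 367.362 / 13.600 = 27.012 m before stopping.
Follower covers v·t_r = 19.1667 × 1.7 = 32.583 m while reacting, then v²/(2a_F) = 367.362 / 7.600 = 48.337 m while braking, for a total of 32.583 + 48.337 = 80.920 m.
Since a_F ≤ a_L and the follower starts braking later, the follower is never slower than the leader, so the closest approach is when both have stopped.
Minimum gap = 80.920 − 27.012 = 53.908 m.

Minimum gap ≈ 54 m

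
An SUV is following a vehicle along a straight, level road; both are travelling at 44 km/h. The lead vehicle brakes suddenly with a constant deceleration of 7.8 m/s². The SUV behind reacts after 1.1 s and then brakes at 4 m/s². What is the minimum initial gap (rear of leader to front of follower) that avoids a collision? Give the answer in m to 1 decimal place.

Minimum gap ≈ 22.5 m

44 km/h ÷ 3.6 = 12.2222 m/s.
Leader travels v²/(2a_L) = 149.382 / 15.600 = 9.576 m before stopping.
Follower covers v·t_r = 12.2222 × 1.1 = 13.444 m while reacting, then v²/(2a_F) = 149.382 / 8.000 = 18.673 m while braking, for a total of 13.444 + 18.673 = 32.117 m.
Since a_F ≤ a_L and the follower starts braking later, the follower is never slower than the leader, so the closest approach is when both have stopped.
Minimum gap = 32.117 − 9.576 = 22.541 m.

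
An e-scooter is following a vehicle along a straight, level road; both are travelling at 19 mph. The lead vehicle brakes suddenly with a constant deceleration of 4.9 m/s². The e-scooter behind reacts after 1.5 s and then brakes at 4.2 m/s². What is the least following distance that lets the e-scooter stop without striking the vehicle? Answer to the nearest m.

19 mph × 0.44704 = 8.4938 m/s.
Leader travels v²/(2a_L) = 72.145 / 9.800 = 7.362 m before stopping.
Follower covers v·t_r = 8.4938 × 1.5 = 12.741 m while reacting, then v²/(2a_F) = 72.145 / 8.400 = 8.589 m while braking, for a total of 12.741 + 8.589 = 21.330 m.
Since a_F ≤ a_L and the follower starts braking later, the follower is never slower than the leader, so the closest approach is when both have stopped.
Minimum gap = 21.330 − 7.362 = 13.968 m.

Minimum gap ≈ 14 m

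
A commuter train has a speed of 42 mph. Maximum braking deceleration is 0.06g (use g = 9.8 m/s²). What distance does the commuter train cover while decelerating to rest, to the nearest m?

42 mph × 0.44704 = 18.7757 m/s.
a = 0.06 × 9.8 = 0.588 m/s².
Braking distance = v²/(2a) = 18.7757² / (2 × 0.588) = 352.527 / 1.176 = 299.768 m.

Braking distance ≈ 300 m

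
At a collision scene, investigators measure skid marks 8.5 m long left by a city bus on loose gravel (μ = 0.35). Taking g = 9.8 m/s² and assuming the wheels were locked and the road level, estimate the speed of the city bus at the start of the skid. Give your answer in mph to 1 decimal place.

Initial speed ≈ 17.1 mph

Deceleration a = μg = 0.35 × 9.8 = 3.430 m/s².
v = √(2a·d) = √(2 × 3.430 × 8.5) = √58.310 = 7.6361 m/s.
= 7.6361 ÷ 0.44704 = 17.081 mph.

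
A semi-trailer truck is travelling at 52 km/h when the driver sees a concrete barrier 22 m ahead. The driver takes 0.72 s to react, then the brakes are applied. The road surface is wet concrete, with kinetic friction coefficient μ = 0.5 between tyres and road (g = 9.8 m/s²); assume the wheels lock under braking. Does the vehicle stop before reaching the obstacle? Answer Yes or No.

No

52 km/h ÷ 3.6 = 14.4444 m/s.
a = μg = 0.5 × 9.8 = 4.900 m/s².
Reaction distance = 14.4444 × 0.72 = 10.400 m.
Braking distance = v²/(2a) = 208.641 / 9.800 = 21.290 m.
Total stopping distance = 10.400 + 21.290 = 31.690 m, vs 22 m available — it cannot stop in time and overshoots by 31.690 − 22 = 9.690 m.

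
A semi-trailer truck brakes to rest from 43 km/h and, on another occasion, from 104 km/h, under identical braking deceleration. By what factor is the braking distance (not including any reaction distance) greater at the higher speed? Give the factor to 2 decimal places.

Factor ≈ 5.85

Braking distance d = v²/(2a), so with a fixed, d ∝ v².
Factor = (104/43)² = 2.4186² = 5.8496.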